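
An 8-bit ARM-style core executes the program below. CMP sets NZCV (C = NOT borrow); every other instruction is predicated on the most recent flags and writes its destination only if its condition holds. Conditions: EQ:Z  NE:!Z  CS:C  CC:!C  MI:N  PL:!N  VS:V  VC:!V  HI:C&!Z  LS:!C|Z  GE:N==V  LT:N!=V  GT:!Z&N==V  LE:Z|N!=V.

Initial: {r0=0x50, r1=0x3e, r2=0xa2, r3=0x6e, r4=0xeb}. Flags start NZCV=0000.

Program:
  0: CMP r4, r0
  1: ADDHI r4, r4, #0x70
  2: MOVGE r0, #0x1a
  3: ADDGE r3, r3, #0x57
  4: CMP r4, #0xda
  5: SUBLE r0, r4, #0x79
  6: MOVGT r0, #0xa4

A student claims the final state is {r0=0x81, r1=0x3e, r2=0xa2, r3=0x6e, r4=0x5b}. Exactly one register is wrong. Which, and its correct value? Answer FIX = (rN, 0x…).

0: ✓ CMP  NZCV=1010
1: ✓ ADDHI  r4←0x5b
2: · MOVGE
3: · ADDGE
4: ✓ CMP  NZCV=1001
5: · SUBLE
6: ✓ MOVGT  r0←0xa4

FIX = (r0, 0xa4)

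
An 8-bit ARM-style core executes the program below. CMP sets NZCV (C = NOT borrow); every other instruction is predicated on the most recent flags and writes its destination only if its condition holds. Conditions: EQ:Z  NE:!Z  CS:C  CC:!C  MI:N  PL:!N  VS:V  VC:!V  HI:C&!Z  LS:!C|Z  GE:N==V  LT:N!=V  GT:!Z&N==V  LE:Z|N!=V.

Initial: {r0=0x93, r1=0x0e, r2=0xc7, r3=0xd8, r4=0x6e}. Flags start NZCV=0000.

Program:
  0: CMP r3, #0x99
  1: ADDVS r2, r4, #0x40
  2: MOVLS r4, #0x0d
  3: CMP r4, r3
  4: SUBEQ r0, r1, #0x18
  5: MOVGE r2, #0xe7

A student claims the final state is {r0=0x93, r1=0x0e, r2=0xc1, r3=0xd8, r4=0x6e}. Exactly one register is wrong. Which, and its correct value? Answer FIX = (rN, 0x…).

0: ✓ CMP  NZCV=0010
1: · ADDVS
2: · MOVLS
3: ✓ CMP  NZCV=1001
4: · SUBEQ
5: ✓ MOVGE  r2←0xe7

FIX = (r2, 0xe7)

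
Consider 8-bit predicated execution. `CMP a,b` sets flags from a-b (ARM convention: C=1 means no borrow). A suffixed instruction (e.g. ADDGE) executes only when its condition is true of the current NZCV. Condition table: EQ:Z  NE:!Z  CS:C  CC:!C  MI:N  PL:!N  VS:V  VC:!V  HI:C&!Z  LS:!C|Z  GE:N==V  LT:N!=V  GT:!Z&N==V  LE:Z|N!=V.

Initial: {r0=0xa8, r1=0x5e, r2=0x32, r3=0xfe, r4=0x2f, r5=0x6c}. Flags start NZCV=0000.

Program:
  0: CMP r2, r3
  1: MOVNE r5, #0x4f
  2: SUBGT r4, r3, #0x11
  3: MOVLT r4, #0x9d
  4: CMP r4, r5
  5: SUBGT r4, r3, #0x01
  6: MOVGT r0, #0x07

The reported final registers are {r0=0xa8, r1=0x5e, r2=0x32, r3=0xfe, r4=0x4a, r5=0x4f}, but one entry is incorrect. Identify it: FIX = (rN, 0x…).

FIX = (r4, 0xed)

[0] flags=0000 → (cmp)
[1] flags=0000 NE?T → r5=0x4f
[2] flags=0000 GT?T → r4=0xed
[3] flags=0000 LT?F → skip
[4] flags=1010 → (cmp)
[5] flags=1010 GT?F → skip
[6] flags=1010 GT?F → skip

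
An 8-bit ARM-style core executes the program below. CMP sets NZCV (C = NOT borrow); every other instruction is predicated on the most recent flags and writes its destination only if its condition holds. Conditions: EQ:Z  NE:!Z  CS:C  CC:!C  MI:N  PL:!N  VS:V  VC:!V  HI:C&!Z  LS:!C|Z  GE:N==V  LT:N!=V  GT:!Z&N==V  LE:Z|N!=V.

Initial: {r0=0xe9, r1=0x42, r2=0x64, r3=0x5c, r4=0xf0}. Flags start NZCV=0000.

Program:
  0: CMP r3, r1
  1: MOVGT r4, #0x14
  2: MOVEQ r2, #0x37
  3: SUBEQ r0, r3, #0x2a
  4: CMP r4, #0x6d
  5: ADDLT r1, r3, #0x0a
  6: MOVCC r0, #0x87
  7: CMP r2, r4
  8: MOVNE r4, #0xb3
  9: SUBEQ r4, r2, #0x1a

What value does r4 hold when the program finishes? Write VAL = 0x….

VAL = 0xb3

0: ✓ CMP  NZCV=0010
1: ✓ MOVGT  r4←0x14
2: · MOVEQ
3: · SUBEQ
4: ✓ CMP  NZCV=1000
5: ✓ ADDLT  r1←0x66
6: ✓ MOVCC  r0←0x87
7: ✓ CMP  NZCV=0010
8: ✓ MOVNE  r4←0xb3
9: · SUBEQ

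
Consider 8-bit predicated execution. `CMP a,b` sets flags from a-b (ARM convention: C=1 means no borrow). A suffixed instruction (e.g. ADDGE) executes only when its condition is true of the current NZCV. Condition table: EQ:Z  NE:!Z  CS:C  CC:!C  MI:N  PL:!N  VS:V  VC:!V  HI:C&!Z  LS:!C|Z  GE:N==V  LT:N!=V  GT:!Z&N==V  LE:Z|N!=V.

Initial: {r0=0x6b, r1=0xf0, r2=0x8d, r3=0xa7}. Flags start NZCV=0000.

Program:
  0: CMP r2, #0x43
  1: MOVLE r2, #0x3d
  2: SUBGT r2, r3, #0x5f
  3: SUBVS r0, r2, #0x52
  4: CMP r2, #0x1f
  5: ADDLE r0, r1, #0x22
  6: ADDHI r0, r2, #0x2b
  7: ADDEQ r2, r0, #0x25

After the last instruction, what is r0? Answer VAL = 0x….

0: ✓ CMP  NZCV=0011
1: ✓ MOVLE  r2←0x3d
2: · SUBGT
3: ✓ SUBVS  r0←0xeb
4: ✓ CMP  NZCV=0010
5: · ADDLE
6: ✓ ADDHI  r0←0x68
7: · ADDEQ

VAL = 0x68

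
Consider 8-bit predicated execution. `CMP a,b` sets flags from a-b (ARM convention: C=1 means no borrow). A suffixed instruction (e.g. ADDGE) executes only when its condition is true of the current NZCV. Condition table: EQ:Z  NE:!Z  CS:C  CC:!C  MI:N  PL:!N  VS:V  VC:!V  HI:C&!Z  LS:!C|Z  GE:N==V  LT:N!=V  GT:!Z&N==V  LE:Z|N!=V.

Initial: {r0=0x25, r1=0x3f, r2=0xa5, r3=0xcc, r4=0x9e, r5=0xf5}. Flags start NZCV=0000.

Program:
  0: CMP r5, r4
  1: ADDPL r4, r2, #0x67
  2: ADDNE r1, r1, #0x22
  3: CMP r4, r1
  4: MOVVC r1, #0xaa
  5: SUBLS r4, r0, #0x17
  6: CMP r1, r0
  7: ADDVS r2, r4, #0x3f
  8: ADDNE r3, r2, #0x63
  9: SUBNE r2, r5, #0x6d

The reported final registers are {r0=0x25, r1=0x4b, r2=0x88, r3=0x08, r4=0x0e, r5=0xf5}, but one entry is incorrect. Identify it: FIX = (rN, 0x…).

[0] flags=0010 → (cmp)
[1] flags=0010 PL?T → r4=0x0c
[2] flags=0010 NE?T → r1=0x61
[3] flags=1000 → (cmp)
[4] flags=1000 VC?T → r1=0xaa
[5] flags=1000 LS?T → r4=0x0e
[6] flags=1010 → (cmp)
[7] flags=1010 VS?F → skip
[8] flags=1010 NE?T → r3=0x08
[9] flags=1010 NE?T → r2=0x88

FIX = (r1, 0xaa)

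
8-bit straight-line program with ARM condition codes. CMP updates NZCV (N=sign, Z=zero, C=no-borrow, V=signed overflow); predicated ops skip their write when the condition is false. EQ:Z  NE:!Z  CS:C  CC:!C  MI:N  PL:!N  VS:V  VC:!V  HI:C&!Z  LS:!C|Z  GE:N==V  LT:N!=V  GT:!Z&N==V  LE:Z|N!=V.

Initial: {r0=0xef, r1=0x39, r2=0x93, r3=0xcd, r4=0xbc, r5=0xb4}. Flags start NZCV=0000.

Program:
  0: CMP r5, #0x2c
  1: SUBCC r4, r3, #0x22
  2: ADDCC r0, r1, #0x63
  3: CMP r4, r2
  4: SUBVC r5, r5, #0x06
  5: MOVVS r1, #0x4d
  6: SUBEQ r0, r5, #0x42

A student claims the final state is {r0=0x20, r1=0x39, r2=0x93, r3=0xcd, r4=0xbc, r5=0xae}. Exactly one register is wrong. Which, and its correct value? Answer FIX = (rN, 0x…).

[0] flags=1010 → (cmp)
[1] flags=1010 CC?F → skip
[2] flags=1010 CC?F → skip
[3] flags=0010 → (cmp)
[4] flags=0010 VC?T → r5=0xae
[5] flags=0010 VS?F → skip
[6] flags=0010 EQ?F → skip

FIX = (r0, 0xef)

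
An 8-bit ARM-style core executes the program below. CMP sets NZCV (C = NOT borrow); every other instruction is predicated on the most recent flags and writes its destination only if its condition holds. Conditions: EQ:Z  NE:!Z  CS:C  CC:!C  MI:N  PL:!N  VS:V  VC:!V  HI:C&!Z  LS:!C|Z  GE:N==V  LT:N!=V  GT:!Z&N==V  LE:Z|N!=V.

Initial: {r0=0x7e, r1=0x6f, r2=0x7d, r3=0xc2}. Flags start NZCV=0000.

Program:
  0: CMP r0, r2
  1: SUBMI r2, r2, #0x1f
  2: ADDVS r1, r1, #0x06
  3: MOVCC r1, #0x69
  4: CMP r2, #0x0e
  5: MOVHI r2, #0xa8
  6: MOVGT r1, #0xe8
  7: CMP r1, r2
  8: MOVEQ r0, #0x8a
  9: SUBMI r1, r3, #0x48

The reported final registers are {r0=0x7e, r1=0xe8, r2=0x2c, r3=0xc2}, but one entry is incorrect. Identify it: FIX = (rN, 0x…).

FIX = (r2, 0xa8)

0: ✓ CMP  NZCV=0010
1: · SUBMI
2: · ADDVS
3: · MOVCC
4: ✓ CMP  NZCV=0010
5: ✓ MOVHI  r2←0xa8
6: ✓ MOVGT  r1←0xe8
7: ✓ CMP  NZCV=0010
8: · MOVEQ
9: · SUBMI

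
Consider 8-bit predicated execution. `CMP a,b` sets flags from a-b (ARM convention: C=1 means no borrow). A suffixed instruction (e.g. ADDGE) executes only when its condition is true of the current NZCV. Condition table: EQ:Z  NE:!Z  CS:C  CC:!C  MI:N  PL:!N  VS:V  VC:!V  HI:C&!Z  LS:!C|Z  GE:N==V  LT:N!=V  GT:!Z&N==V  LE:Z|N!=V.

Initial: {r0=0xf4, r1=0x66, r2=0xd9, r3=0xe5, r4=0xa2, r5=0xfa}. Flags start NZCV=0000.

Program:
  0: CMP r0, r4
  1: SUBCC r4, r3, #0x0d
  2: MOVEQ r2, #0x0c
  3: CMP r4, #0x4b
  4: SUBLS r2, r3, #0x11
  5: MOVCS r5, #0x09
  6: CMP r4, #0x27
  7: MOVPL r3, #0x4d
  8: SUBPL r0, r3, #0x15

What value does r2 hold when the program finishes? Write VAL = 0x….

VAL = 0xd9

[0] flags=0010 → (cmp)
[1] flags=0010 CC?F → skip
[2] flags=0010 EQ?F → skip
[3] flags=0011 → (cmp)
[4] flags=0011 LS?F → skip
[5] flags=0011 CS?T → r5=0x09
[6] flags=0011 → (cmp)
[7] flags=0011 PL?T → r3=0x4d
[8] flags=0011 PL?T → r0=0x38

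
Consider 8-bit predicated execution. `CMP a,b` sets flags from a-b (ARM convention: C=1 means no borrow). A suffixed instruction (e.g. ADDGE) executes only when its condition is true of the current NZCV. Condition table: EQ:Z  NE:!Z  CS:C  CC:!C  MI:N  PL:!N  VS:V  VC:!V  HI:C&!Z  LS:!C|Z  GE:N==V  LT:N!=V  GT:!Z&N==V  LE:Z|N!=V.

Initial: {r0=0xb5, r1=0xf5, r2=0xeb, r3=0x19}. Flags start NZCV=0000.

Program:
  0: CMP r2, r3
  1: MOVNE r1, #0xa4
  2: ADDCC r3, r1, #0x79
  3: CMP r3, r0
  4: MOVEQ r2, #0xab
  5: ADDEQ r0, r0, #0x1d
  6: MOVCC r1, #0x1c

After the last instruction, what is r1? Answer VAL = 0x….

[0] flags=1010 → (cmp)
[1] flags=1010 NE?T → r1=0xa4
[2] flags=1010 CC?F → skip
[3] flags=0000 → (cmp)
[4] flags=0000 EQ?F → skip
[5] flags=0000 EQ?F → skip
[6] flags=0000 CC?T → r1=0x1c

VAL = 0x1c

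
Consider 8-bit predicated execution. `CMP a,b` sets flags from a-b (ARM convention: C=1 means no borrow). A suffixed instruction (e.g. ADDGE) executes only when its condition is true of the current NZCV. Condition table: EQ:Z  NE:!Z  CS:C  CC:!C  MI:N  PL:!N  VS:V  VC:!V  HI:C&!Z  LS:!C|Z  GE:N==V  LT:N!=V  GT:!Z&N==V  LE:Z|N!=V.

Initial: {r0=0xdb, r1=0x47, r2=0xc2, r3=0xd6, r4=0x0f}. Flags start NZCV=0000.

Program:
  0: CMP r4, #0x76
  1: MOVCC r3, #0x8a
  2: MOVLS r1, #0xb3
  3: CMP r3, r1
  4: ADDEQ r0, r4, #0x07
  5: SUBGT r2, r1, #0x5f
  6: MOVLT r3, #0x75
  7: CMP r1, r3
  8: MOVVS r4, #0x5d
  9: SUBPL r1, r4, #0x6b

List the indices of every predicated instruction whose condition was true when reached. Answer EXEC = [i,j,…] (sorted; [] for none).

EXEC = [1,2,6,8,9]

[0] flags=1000 → (cmp)
[1] flags=1000 CC?T → r3=0x8a
[2] flags=1000 LS?T → r1=0xb3
[3] flags=1000 → (cmp)
[4] flags=1000 EQ?F → skip
[5] flags=1000 GT?F → skip
[6] flags=1000 LT?T → r3=0x75
[7] flags=0011 → (cmp)
[8] flags=0011 VS?T → r4=0x5d
[9] flags=0011 PL?T → r1=0xf2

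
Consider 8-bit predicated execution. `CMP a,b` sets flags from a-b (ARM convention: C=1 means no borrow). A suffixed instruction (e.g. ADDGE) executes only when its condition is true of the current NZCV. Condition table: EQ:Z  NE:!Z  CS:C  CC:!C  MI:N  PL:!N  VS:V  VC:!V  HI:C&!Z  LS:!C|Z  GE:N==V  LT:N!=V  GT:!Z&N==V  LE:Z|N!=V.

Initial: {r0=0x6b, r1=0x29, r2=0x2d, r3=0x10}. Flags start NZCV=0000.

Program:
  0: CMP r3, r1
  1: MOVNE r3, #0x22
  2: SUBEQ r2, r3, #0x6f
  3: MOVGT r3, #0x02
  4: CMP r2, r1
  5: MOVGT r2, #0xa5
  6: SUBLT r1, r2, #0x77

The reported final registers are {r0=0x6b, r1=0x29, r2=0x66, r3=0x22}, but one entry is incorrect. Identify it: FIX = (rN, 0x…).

[0] flags=1000 → (cmp)
[1] flags=1000 NE?T → r3=0x22
[2] flags=1000 EQ?F → skip
[3] flags=1000 GT?F → skip
[4] flags=0010 → (cmp)
[5] flags=0010 GT?T → r2=0xa5
[6] flags=0010 LT?F → skip

FIX = (r2, 0xa5)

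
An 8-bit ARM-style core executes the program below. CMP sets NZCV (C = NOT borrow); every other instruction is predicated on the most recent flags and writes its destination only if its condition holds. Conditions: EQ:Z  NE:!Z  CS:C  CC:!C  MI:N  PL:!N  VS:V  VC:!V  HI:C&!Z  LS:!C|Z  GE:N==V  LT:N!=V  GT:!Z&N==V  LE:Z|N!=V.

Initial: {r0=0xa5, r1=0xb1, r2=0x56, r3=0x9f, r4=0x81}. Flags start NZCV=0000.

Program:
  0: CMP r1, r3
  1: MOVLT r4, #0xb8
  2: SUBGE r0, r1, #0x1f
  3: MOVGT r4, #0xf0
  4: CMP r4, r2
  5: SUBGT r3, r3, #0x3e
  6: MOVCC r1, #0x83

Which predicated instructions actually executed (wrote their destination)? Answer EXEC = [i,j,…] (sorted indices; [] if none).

[0] flags=0010 → (cmp)
[1] flags=0010 LT?F → skip
[2] flags=0010 GE?T → r0=0x92
[3] flags=0010 GT?T → r4=0xf0
[4] flags=1010 → (cmp)
[5] flags=1010 GT?F → skip
[6] flags=1010 CC?F → skip

EXEC = [2,3]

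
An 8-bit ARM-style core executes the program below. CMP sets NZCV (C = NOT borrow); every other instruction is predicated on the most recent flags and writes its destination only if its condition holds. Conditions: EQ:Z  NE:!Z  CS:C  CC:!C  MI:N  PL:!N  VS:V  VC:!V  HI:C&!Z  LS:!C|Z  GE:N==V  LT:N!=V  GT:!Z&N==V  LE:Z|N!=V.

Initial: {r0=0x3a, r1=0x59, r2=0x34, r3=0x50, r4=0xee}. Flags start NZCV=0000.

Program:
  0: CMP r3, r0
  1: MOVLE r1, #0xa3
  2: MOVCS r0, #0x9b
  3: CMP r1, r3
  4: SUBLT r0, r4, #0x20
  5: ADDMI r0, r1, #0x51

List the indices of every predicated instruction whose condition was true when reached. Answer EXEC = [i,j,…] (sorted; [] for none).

EXEC = [2]

0: ✓ CMP  NZCV=0010
1: · MOVLE
2: ✓ MOVCS  r0←0x9b
3: ✓ CMP  NZCV=0010
4: · SUBLT
5: · ADDMI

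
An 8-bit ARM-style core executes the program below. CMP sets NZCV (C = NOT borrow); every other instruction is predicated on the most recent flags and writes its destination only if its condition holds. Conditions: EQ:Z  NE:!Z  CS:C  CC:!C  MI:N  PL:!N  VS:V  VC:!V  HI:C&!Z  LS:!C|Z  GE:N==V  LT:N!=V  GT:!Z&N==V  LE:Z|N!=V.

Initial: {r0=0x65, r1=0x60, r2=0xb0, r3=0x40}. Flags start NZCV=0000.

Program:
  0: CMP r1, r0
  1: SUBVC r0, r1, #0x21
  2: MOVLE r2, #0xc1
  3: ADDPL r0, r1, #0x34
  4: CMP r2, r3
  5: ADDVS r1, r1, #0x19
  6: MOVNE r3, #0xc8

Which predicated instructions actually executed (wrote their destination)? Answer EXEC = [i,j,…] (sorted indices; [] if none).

0: ✓ CMP  NZCV=1000
1: ✓ SUBVC  r0←0x3f
2: ✓ MOVLE  r2←0xc1
3: · ADDPL
4: ✓ CMP  NZCV=1010
5: · ADDVS
6: ✓ MOVNE  r3←0xc8

EXEC = [1,2,6]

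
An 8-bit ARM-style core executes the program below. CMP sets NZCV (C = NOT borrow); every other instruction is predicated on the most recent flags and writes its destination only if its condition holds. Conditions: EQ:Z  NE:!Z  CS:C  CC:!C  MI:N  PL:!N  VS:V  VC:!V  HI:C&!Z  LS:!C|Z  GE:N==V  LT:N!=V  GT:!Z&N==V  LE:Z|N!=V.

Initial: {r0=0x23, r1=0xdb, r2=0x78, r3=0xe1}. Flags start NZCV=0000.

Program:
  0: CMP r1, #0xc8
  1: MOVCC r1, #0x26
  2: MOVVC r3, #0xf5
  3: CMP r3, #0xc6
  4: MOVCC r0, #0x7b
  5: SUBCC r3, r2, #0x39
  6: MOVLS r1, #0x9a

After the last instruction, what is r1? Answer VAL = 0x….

VAL = 0xdb

0: ✓ CMP  NZCV=0010
1: · MOVCC
2: ✓ MOVVC  r3←0xf5
3: ✓ CMP  NZCV=0010
4: · MOVCC
5: · SUBCC
6: · MOVLS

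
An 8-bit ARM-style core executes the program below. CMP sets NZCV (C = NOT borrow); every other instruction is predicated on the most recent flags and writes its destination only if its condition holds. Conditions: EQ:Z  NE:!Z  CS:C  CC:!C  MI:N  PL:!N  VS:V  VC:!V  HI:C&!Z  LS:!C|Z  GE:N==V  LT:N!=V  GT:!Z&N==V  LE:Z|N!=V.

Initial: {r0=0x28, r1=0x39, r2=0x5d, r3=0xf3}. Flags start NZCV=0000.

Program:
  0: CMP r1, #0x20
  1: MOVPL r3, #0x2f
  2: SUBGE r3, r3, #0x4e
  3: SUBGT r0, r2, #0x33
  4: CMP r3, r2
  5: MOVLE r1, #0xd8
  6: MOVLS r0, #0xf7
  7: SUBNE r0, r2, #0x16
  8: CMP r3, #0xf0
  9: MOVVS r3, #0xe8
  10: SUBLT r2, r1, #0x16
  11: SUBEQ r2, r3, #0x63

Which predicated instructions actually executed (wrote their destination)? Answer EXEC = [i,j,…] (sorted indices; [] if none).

EXEC = [1,2,3,5,7,10]

[0] flags=0010 → (cmp)
[1] flags=0010 PL?T → r3=0x2f
[2] flags=0010 GE?T → r3=0xe1
[3] flags=0010 GT?T → r0=0x2a
[4] flags=1010 → (cmp)
[5] flags=1010 LE?T → r1=0xd8
[6] flags=1010 LS?F → skip
[7] flags=1010 NE?T → r0=0x47
[8] flags=1000 → (cmp)
[9] flags=1000 VS?F → skip
[10] flags=1000 LT?T → r2=0xc2
[11] flags=1000 EQ?F → skip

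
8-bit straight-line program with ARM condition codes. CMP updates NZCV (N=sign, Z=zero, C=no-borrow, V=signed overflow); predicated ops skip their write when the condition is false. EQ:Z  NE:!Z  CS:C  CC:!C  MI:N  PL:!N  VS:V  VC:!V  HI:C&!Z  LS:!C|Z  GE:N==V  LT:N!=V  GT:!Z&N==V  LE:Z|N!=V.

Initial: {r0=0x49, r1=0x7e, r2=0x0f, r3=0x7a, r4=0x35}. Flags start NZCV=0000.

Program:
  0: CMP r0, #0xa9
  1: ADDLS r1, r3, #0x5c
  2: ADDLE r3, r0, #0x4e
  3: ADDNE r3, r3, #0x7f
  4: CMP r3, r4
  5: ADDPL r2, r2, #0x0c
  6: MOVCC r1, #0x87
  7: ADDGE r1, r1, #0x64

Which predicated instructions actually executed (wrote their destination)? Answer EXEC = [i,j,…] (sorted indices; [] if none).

EXEC = [1,3]

[0] flags=1001 → (cmp)
[1] flags=1001 LS?T → r1=0xd6
[2] flags=1001 LE?F → skip
[3] flags=1001 NE?T → r3=0xf9
[4] flags=1010 → (cmp)
[5] flags=1010 PL?F → skip
[6] flags=1010 CC?F → skip
[7] flags=1010 GE?F → skip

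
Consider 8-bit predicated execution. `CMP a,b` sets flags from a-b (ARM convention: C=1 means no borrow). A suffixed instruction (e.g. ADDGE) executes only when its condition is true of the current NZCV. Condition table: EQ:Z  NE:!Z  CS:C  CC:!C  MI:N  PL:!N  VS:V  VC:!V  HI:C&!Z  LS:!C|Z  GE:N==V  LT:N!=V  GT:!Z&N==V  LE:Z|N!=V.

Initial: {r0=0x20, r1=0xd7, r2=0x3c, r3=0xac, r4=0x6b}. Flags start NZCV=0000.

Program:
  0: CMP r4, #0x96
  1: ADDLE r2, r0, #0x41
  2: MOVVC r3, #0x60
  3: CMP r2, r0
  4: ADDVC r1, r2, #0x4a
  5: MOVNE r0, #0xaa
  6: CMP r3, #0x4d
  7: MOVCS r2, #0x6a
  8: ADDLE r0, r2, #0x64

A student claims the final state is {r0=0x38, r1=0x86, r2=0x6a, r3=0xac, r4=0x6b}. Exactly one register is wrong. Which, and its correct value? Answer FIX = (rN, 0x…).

FIX = (r0, 0xce)

[0] flags=1001 → (cmp)
[1] flags=1001 LE?F → skip
[2] flags=1001 VC?F → skip
[3] flags=0010 → (cmp)
[4] flags=0010 VC?T → r1=0x86
[5] flags=0010 NE?T → r0=0xaa
[6] flags=0011 → (cmp)
[7] flags=0011 CS?T → r2=0x6a
[8] flags=0011 LE?T → r0=0xce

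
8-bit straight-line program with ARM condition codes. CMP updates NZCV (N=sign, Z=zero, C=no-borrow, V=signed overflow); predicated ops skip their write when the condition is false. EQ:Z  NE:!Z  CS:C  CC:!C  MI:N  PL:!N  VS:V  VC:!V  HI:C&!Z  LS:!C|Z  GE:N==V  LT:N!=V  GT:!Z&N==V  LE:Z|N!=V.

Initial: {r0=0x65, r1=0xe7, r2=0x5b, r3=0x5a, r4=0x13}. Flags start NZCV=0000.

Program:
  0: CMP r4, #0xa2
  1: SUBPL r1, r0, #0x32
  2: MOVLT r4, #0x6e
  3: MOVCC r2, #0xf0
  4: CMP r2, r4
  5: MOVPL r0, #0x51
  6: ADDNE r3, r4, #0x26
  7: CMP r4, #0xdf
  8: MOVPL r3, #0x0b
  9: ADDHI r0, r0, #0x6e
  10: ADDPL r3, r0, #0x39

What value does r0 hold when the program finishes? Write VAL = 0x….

VAL = 0x65

[0] flags=0000 → (cmp)
[1] flags=0000 PL?T → r1=0x33
[2] flags=0000 LT?F → skip
[3] flags=0000 CC?T → r2=0xf0
[4] flags=1010 → (cmp)
[5] flags=1010 PL?F → skip
[6] flags=1010 NE?T → r3=0x39
[7] flags=0000 → (cmp)
[8] flags=0000 PL?T → r3=0x0b
[9] flags=0000 HI?F → skip
[10] flags=0000 PL?T → r3=0x9e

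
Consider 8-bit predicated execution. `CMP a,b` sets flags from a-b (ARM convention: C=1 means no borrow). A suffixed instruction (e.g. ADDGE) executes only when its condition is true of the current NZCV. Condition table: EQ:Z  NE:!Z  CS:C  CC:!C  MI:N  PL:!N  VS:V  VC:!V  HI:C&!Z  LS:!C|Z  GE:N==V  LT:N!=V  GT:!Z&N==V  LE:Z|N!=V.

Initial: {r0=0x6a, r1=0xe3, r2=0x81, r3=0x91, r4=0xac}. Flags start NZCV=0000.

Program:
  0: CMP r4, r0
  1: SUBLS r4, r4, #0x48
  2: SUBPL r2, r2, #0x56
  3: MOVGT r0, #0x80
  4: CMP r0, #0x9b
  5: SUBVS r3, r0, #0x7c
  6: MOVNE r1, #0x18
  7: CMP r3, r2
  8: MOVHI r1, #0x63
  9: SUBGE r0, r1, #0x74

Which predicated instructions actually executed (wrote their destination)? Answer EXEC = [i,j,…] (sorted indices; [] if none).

0: ✓ CMP  NZCV=0011
1: · SUBLS
2: ✓ SUBPL  r2←0x2b
3: · MOVGT
4: ✓ CMP  NZCV=1001
5: ✓ SUBVS  r3←0xee
6: ✓ MOVNE  r1←0x18
7: ✓ CMP  NZCV=1010
8: ✓ MOVHI  r1←0x63
9: · SUBGE

EXEC = [2,5,6,8]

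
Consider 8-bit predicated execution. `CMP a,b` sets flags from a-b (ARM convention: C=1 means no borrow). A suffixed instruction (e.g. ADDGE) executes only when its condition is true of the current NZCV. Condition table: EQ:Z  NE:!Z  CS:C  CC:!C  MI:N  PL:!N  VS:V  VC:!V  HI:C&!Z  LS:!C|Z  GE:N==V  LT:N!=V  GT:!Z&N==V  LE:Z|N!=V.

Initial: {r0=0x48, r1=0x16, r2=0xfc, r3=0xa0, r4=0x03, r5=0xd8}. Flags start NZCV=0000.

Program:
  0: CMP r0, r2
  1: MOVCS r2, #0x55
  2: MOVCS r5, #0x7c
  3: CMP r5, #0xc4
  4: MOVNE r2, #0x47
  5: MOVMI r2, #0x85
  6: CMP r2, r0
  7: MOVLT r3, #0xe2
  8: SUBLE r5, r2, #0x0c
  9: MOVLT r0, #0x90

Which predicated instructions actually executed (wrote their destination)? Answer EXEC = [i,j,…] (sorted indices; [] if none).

0: ✓ CMP  NZCV=0000
1: · MOVCS
2: · MOVCS
3: ✓ CMP  NZCV=0010
4: ✓ MOVNE  r2←0x47
5: · MOVMI
6: ✓ CMP  NZCV=1000
7: ✓ MOVLT  r3←0xe2
8: ✓ SUBLE  r5←0x3b
9: ✓ MOVLT  r0←0x90

EXEC = [4,7,8,9]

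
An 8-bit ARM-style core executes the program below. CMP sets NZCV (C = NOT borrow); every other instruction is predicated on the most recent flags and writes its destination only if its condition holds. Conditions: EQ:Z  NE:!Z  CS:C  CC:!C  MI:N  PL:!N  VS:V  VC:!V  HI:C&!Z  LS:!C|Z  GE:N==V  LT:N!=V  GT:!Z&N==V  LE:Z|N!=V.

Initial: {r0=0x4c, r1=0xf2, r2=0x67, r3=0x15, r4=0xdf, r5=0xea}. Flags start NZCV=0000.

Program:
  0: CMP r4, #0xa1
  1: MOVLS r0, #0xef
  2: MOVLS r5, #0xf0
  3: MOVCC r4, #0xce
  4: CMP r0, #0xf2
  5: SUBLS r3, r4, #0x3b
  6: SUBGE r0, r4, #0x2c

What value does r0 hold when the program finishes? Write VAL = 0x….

0: ✓ CMP  NZCV=0010
1: · MOVLS
2: · MOVLS
3: · MOVCC
4: ✓ CMP  NZCV=0000
5: ✓ SUBLS  r3←0xa4
6: ✓ SUBGE  r0←0xb3

VAL = 0xb3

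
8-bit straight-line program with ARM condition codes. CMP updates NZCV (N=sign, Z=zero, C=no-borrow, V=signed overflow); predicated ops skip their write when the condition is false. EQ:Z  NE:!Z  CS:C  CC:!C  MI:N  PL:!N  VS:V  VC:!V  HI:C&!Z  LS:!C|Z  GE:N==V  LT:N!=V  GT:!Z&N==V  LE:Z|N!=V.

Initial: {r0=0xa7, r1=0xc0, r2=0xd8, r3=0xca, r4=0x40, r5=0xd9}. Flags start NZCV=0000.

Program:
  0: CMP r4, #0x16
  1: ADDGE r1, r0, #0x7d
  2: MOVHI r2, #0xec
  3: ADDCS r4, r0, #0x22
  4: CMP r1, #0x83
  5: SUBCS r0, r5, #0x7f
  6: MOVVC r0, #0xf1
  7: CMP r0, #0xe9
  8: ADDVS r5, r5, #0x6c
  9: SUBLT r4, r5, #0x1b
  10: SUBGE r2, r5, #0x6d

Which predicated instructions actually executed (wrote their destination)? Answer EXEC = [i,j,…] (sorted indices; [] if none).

EXEC = [1,2,3,9]

[0] flags=0010 → (cmp)
[1] flags=0010 GE?T → r1=0x24
[2] flags=0010 HI?T → r2=0xec
[3] flags=0010 CS?T → r4=0xc9
[4] flags=1001 → (cmp)
[5] flags=1001 CS?F → skip
[6] flags=1001 VC?F → skip
[7] flags=1000 → (cmp)
[8] flags=1000 VS?F → skip
[9] flags=1000 LT?T → r4=0xbe
[10] flags=1000 GE?F → skip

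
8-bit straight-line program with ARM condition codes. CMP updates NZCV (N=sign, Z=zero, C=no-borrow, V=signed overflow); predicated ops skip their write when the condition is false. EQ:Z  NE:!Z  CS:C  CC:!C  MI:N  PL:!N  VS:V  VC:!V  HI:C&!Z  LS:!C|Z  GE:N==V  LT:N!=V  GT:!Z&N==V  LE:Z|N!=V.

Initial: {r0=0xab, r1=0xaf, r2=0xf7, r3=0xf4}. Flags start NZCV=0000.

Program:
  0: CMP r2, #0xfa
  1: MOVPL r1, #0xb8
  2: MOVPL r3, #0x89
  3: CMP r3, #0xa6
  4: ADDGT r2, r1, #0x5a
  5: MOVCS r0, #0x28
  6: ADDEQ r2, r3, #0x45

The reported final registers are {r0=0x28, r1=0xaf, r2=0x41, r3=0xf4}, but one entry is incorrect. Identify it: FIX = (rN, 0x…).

[0] flags=1000 → (cmp)
[1] flags=1000 PL?F → skip
[2] flags=1000 PL?F → skip
[3] flags=0010 → (cmp)
[4] flags=0010 GT?T → r2=0x09
[5] flags=0010 CS?T → r0=0x28
[6] flags=0010 EQ?F → skip

FIX = (r2, 0x09)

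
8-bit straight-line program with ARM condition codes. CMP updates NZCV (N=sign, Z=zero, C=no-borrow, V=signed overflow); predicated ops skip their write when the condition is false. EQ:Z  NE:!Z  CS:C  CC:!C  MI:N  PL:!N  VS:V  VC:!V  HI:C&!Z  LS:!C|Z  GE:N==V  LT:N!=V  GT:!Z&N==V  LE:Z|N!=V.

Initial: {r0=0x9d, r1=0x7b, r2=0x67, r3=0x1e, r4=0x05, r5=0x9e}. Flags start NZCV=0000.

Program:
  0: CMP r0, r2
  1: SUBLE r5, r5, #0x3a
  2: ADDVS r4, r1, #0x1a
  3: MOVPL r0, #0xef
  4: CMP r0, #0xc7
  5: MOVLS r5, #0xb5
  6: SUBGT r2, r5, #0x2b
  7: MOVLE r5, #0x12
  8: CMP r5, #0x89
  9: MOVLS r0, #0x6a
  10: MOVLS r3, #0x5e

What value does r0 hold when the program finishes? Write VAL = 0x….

VAL = 0x6a

[0] flags=0011 → (cmp)
[1] flags=0011 LE?T → r5=0x64
[2] flags=0011 VS?T → r4=0x95
[3] flags=0011 PL?T → r0=0xef
[4] flags=0010 → (cmp)
[5] flags=0010 LS?F → skip
[6] flags=0010 GT?T → r2=0x39
[7] flags=0010 LE?F → skip
[8] flags=1001 → (cmp)
[9] flags=1001 LS?T → r0=0x6a
[10] flags=1001 LS?T → r3=0x5e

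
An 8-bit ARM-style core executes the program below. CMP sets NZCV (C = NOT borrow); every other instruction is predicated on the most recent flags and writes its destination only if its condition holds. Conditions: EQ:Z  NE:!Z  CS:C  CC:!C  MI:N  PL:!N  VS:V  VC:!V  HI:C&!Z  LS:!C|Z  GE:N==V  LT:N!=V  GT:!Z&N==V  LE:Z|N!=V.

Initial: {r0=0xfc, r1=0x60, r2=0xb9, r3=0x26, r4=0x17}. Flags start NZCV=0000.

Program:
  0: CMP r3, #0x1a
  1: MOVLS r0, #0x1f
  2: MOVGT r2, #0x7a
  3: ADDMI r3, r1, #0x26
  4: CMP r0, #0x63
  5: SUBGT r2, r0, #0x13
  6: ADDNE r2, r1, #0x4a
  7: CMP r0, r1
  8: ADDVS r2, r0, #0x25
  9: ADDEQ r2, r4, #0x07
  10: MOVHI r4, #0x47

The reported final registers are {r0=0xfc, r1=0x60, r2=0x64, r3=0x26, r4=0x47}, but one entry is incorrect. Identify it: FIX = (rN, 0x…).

[0] flags=0010 → (cmp)
[1] flags=0010 LS?F → skip
[2] flags=0010 GT?T → r2=0x7a
[3] flags=0010 MI?F → skip
[4] flags=1010 → (cmp)
[5] flags=1010 GT?F → skip
[6] flags=1010 NE?T → r2=0xaa
[7] flags=1010 → (cmp)
[8] flags=1010 VS?F → skip
[9] flags=1010 EQ?F → skip
[10] flags=1010 HI?T → r4=0x47

FIX = (r2, 0xaa)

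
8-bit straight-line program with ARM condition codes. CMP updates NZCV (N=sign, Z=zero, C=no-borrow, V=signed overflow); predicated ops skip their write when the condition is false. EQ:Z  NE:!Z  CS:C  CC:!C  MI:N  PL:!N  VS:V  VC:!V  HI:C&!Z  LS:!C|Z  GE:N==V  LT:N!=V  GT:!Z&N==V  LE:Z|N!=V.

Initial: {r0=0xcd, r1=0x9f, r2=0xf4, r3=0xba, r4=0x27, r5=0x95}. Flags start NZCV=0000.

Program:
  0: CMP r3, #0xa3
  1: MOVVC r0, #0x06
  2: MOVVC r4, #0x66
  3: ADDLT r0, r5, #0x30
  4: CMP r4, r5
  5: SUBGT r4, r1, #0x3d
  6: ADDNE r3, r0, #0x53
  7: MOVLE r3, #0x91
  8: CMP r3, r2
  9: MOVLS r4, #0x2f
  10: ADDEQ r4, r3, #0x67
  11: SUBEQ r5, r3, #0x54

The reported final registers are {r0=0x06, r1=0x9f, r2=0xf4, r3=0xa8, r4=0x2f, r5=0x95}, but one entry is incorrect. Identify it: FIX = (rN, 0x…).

FIX = (r3, 0x59)

0: ✓ CMP  NZCV=0010
1: ✓ MOVVC  r0←0x06
2: ✓ MOVVC  r4←0x66
3: · ADDLT
4: ✓ CMP  NZCV=1001
5: ✓ SUBGT  r4←0x62
6: ✓ ADDNE  r3←0x59
7: · MOVLE
8: ✓ CMP  NZCV=0000
9: ✓ MOVLS  r4←0x2f
10: · ADDEQ
11: · SUBEQ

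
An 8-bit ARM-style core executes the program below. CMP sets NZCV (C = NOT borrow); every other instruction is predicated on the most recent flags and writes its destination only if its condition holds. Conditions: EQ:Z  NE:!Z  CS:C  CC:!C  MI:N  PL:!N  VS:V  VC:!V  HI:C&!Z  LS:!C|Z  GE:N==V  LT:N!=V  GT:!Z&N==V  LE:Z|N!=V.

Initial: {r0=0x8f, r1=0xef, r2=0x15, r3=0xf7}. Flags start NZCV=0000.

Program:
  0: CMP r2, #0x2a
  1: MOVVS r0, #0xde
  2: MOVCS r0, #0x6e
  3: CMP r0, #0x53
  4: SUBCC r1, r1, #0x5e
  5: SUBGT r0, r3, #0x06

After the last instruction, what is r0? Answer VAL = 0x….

VAL = 0x8f

[0] flags=1000 → (cmp)
[1] flags=1000 VS?F → skip
[2] flags=1000 CS?F → skip
[3] flags=0011 → (cmp)
[4] flags=0011 CC?F → skip
[5] flags=0011 GT?F → skip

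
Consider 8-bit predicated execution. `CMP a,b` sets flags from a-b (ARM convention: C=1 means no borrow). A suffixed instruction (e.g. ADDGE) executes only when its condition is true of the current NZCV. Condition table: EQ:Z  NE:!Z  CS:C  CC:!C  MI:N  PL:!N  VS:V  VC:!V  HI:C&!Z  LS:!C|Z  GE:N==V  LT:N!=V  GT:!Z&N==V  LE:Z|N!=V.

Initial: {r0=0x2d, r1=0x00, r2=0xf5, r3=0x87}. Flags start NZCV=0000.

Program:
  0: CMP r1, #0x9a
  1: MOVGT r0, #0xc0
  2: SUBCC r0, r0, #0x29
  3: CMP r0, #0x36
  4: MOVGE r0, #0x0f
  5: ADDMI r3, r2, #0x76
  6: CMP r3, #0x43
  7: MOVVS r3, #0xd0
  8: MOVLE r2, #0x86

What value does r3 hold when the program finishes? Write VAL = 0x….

VAL = 0xd0

0: ✓ CMP  NZCV=0000
1: ✓ MOVGT  r0←0xc0
2: ✓ SUBCC  r0←0x97
3: ✓ CMP  NZCV=0011
4: · MOVGE
5: · ADDMI
6: ✓ CMP  NZCV=0011
7: ✓ MOVVS  r3←0xd0
8: ✓ MOVLE  r2←0x86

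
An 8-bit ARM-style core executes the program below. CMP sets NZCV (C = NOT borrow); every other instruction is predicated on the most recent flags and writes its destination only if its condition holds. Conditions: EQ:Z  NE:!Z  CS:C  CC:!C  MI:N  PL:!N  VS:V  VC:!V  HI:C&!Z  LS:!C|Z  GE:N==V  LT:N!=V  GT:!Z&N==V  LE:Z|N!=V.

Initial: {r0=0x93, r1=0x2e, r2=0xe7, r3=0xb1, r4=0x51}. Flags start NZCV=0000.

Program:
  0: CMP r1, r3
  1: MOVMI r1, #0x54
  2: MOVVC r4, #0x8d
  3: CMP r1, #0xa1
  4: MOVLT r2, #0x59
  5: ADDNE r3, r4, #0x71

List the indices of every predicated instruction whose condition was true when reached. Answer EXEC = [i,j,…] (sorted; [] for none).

EXEC = [2,5]

0: ✓ CMP  NZCV=0000
1: · MOVMI
2: ✓ MOVVC  r4←0x8d
3: ✓ CMP  NZCV=1001
4: · MOVLT
5: ✓ ADDNE  r3←0xfe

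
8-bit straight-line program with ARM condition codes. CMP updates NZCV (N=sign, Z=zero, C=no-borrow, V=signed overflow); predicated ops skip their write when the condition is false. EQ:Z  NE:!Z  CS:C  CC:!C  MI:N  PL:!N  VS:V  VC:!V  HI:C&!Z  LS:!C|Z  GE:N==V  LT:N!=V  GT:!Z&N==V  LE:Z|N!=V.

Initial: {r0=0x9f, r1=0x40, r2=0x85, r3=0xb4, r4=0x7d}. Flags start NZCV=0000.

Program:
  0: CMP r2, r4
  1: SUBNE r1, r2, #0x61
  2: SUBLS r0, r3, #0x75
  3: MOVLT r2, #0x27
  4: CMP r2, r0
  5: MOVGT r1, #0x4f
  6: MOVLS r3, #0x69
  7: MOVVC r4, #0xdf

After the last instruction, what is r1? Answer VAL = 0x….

[0] flags=0011 → (cmp)
[1] flags=0011 NE?T → r1=0x24
[2] flags=0011 LS?F → skip
[3] flags=0011 LT?T → r2=0x27
[4] flags=1001 → (cmp)
[5] flags=1001 GT?T → r1=0x4f
[6] flags=1001 LS?T → r3=0x69
[7] flags=1001 VC?F → skip

VAL = 0x4f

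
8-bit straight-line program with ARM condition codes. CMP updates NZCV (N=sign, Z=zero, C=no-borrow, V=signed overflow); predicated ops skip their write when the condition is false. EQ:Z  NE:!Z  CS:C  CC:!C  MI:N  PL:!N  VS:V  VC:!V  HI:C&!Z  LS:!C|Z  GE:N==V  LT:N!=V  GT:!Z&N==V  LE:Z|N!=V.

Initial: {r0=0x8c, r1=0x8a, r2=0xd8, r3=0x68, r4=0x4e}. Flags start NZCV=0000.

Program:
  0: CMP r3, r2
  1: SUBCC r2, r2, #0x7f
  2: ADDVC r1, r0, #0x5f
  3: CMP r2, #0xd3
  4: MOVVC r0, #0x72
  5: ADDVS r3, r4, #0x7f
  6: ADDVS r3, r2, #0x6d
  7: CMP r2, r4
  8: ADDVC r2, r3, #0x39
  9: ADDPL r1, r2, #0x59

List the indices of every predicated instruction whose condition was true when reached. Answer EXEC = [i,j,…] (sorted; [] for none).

EXEC = [1,5,6,8,9]

0: ✓ CMP  NZCV=1001
1: ✓ SUBCC  r2←0x59
2: · ADDVC
3: ✓ CMP  NZCV=1001
4: · MOVVC
5: ✓ ADDVS  r3←0xcd
6: ✓ ADDVS  r3←0xc6
7: ✓ CMP  NZCV=0010
8: ✓ ADDVC  r2←0xff
9: ✓ ADDPL  r1←0x58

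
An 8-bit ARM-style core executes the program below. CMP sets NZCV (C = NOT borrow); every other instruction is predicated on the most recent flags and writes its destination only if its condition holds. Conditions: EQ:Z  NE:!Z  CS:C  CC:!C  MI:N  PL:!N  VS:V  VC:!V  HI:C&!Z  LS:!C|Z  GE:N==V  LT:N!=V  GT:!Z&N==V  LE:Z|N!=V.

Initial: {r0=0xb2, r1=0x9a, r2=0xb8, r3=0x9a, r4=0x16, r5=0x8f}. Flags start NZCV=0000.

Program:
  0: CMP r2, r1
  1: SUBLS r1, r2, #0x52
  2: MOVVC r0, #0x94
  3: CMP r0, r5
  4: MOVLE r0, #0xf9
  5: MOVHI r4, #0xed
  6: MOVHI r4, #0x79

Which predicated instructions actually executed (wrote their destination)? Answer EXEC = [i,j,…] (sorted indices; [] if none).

EXEC = [2,5,6]

[0] flags=0010 → (cmp)
[1] flags=0010 LS?F → skip
[2] flags=0010 VC?T → r0=0x94
[3] flags=0010 → (cmp)
[4] flags=0010 LE?F → skip
[5] flags=0010 HI?T → r4=0xed
[6] flags=0010 HI?T → r4=0x79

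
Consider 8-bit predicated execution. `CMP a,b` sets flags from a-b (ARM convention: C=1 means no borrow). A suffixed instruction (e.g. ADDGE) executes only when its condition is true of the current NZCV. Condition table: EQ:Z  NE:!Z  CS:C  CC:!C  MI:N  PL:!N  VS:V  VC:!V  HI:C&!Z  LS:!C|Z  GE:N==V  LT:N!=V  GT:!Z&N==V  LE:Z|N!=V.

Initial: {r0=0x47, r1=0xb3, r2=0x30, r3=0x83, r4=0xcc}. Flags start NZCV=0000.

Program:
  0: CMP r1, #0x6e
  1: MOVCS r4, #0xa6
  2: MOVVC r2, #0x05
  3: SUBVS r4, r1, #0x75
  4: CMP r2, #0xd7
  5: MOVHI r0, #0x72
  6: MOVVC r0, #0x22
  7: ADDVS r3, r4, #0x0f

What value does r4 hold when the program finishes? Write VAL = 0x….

[0] flags=0011 → (cmp)
[1] flags=0011 CS?T → r4=0xa6
[2] flags=0011 VC?F → skip
[3] flags=0011 VS?T → r4=0x3e
[4] flags=0000 → (cmp)
[5] flags=0000 HI?F → skip
[6] flags=0000 VC?T → r0=0x22
[7] flags=0000 VS?F → skip

VAL = 0x3e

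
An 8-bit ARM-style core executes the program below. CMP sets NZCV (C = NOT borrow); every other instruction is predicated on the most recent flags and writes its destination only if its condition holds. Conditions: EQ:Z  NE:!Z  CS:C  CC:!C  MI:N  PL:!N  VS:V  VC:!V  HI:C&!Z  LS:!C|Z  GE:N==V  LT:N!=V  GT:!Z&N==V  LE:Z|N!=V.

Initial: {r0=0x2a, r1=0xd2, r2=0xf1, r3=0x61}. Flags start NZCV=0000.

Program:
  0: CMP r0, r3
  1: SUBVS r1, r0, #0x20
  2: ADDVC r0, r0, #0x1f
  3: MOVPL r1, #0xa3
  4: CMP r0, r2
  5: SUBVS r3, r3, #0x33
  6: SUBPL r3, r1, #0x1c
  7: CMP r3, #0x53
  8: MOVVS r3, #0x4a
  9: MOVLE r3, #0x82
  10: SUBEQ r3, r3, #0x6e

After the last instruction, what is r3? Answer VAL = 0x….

VAL = 0x82

0: ✓ CMP  NZCV=1000
1: · SUBVS
2: ✓ ADDVC  r0←0x49
3: · MOVPL
4: ✓ CMP  NZCV=0000
5: · SUBVS
6: ✓ SUBPL  r3←0xb6
7: ✓ CMP  NZCV=0011
8: ✓ MOVVS  r3←0x4a
9: ✓ MOVLE  r3←0x82
10: · SUBEQ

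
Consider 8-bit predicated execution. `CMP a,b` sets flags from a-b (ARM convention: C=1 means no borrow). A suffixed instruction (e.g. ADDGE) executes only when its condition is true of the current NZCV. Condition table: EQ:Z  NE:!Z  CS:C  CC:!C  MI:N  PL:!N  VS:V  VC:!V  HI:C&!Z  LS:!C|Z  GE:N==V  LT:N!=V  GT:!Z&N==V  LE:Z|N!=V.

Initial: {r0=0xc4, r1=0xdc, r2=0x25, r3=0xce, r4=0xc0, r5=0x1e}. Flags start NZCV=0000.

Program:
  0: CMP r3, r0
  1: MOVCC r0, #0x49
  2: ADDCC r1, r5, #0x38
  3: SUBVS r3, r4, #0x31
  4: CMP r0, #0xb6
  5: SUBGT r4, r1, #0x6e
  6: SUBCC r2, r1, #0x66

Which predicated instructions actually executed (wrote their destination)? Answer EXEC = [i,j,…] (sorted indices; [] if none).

0: ✓ CMP  NZCV=0010
1: · MOVCC
2: · ADDCC
3: · SUBVS
4: ✓ CMP  NZCV=0010
5: ✓ SUBGT  r4←0x6e
6: · SUBCC

EXEC = [5]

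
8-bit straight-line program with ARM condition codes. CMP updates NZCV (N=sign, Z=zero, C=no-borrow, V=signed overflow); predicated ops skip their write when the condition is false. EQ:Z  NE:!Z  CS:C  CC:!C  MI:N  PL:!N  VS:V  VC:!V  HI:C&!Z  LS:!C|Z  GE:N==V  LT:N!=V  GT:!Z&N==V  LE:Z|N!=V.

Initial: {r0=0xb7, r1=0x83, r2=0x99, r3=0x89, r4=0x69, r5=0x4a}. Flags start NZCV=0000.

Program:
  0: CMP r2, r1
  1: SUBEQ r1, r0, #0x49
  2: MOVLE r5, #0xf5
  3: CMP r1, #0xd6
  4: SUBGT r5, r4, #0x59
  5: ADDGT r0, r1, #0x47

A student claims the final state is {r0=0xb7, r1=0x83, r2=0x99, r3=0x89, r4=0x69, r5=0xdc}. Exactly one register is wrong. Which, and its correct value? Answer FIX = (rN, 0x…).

[0] flags=0010 → (cmp)
[1] flags=0010 EQ?F → skip
[2] flags=0010 LE?F → skip
[3] flags=1000 → (cmp)
[4] flags=1000 GT?F → skip
[5] flags=1000 GT?F → skip

FIX = (r5, 0x4a)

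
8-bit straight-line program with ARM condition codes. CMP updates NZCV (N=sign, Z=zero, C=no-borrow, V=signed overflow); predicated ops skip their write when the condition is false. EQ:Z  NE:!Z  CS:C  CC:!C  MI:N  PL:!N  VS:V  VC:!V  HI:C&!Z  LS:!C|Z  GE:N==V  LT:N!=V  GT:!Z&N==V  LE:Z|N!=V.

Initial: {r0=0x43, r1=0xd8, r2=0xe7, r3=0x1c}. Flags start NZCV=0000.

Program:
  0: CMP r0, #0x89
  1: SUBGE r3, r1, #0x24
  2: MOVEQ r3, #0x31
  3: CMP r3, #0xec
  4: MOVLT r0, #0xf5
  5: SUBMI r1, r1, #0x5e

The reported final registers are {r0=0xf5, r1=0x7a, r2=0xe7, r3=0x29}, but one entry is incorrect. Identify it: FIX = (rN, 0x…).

[0] flags=1001 → (cmp)
[1] flags=1001 GE?T → r3=0xb4
[2] flags=1001 EQ?F → skip
[3] flags=1000 → (cmp)
[4] flags=1000 LT?T → r0=0xf5
[5] flags=1000 MI?T → r1=0x7a

FIX = (r3, 0xb4)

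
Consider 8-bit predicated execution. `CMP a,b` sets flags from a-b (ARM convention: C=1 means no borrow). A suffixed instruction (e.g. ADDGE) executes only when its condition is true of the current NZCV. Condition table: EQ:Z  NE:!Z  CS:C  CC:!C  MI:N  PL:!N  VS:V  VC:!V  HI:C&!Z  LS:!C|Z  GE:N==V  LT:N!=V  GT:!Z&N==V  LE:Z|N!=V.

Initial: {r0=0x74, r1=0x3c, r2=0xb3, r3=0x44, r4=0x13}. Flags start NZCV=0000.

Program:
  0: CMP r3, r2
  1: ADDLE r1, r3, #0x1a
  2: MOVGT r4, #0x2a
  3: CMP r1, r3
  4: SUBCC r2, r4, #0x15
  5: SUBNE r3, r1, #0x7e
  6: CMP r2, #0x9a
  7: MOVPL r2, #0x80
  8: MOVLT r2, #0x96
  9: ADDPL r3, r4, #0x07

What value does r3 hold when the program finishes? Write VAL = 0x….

[0] flags=1001 → (cmp)
[1] flags=1001 LE?F → skip
[2] flags=1001 GT?T → r4=0x2a
[3] flags=1000 → (cmp)
[4] flags=1000 CC?T → r2=0x15
[5] flags=1000 NE?T → r3=0xbe
[6] flags=0000 → (cmp)
[7] flags=0000 PL?T → r2=0x80
[8] flags=0000 LT?F → skip
[9] flags=0000 PL?T → r3=0x31

VAL = 0x31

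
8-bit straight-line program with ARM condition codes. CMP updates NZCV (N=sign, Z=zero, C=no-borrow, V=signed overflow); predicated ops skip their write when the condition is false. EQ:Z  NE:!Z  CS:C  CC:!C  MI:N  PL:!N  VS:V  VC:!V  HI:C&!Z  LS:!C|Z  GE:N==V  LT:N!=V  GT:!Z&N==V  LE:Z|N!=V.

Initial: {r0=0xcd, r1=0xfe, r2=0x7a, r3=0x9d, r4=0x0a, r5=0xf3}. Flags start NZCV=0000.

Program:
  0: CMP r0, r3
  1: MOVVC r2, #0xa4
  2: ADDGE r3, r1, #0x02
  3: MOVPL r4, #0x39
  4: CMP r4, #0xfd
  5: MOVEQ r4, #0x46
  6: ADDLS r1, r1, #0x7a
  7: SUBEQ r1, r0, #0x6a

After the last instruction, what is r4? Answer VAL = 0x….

VAL = 0x39

0: ✓ CMP  NZCV=0010
1: ✓ MOVVC  r2←0xa4
2: ✓ ADDGE  r3←0x00
3: ✓ MOVPL  r4←0x39
4: ✓ CMP  NZCV=0000
5: · MOVEQ
6: ✓ ADDLS  r1←0x78
7: · SUBEQ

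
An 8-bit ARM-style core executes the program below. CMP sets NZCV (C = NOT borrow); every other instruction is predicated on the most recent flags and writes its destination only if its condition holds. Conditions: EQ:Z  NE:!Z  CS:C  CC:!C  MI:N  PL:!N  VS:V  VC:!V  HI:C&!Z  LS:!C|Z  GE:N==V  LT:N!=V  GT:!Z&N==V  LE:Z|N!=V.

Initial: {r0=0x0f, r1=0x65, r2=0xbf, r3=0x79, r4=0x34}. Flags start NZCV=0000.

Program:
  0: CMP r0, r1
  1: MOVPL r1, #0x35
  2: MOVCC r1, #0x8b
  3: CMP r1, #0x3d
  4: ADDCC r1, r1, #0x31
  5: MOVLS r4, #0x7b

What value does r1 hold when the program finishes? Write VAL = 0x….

[0] flags=1000 → (cmp)
[1] flags=1000 PL?F → skip
[2] flags=1000 CC?T → r1=0x8b
[3] flags=0011 → (cmp)
[4] flags=0011 CC?F → skip
[5] flags=0011 LS?F → skip

VAL = 0x8b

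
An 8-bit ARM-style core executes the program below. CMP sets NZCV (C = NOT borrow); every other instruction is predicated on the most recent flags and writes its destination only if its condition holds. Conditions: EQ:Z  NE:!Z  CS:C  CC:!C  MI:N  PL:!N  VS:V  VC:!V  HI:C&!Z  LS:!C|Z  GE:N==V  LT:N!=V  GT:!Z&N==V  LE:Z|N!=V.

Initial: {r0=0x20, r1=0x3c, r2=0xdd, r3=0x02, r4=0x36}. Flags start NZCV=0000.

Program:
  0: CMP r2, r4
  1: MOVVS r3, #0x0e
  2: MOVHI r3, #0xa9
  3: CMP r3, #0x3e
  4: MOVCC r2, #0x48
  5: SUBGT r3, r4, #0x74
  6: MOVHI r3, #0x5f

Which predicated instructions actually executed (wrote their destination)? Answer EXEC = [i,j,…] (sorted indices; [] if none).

EXEC = [2,6]

0: ✓ CMP  NZCV=1010
1: · MOVVS
2: ✓ MOVHI  r3←0xa9
3: ✓ CMP  NZCV=0011
4: · MOVCC
5: · SUBGT
6: ✓ MOVHI  r3←0x5f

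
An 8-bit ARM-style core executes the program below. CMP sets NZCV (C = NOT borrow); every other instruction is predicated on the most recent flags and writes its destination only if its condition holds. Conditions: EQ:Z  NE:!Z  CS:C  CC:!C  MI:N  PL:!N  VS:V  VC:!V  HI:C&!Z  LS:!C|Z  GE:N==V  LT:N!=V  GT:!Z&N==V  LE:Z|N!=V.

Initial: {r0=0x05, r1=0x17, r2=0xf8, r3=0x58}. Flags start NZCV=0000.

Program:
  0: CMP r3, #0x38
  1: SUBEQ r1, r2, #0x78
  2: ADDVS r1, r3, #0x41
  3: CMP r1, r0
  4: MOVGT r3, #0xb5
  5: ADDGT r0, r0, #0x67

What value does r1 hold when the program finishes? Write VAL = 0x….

VAL = 0x17

0: ✓ CMP  NZCV=0010
1: · SUBEQ
2: · ADDVS
3: ✓ CMP  NZCV=0010
4: ✓ MOVGT  r3←0xb5
5: ✓ ADDGT  r0←0x6c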